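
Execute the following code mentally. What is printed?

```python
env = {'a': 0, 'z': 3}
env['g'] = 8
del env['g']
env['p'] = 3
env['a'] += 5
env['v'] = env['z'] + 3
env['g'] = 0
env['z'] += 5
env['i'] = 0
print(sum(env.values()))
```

env['g'] = 8 → {'a': 0, 'z': 3, 'g': 8}
del 'g' → {'a': 0, 'z': 3}
env['p'] = 3 → {'a': 0, 'z': 3, 'p': 3}
env['a'] = 0+5 = 5 → {'a': 5, 'z': 3, 'p': 3}
env['v'] = env['z']+3 = 6 → {'a': 5, 'z': 3, 'p': 3, 'v': 6}
env['g'] = 0 → {'a': 5, 'z': 3, 'p': 3, 'v': 6, 'g': 0}
env['z'] = 3+5 = 8 → {'a': 5, 'z': 8, 'p': 3, 'v': 6, 'g': 0}
env['i'] = 0 → {'a': 5, 'z': 8, 'p': 3, 'v': 6, 'g': 0, 'i': 0}
sum of values = 22

22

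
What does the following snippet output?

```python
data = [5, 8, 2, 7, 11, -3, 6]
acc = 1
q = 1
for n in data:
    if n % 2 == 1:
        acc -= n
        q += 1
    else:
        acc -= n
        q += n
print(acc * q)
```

n=5: odd, acc = 1-5 = -4; q=2
n=8: not odd, acc = (-4)-8 = -12; q=10
n=2: not odd, acc = (-12)-2 = -14; q=12
n=7: odd, acc = (-14)-7 = -21; q=13
n=11: odd, acc = (-21)-11 = -32; q=14
n=-3: odd, acc = (-32)-(-3) = -29; q=15
n=6: not odd, acc = (-29)-6 = -35; q=21
acc*q = (-35)*21 = -735

-735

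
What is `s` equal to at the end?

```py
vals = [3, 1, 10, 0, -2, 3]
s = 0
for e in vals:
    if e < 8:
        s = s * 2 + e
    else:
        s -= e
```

e=3: <8, s = 0*2+3 = 3
e=1: <8, s = 3*2+1 = 7
e=10: not <8, s = 7-10 = -3
e=0: <8, s = (-3)*2+0 = -6
e=-2: <8, s = (-6)*2+(-2) = -14
e=3: <8, s = (-14)*2+3 = -25

-25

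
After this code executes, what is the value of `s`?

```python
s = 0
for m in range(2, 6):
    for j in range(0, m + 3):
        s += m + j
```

m=2,j=0: s = 0+2 = 2
m=2,j=1: s = 2+3 = 5
m=2,j=2: s = 5+4 = 9
m=2,j=3: s = 9+5 = 14
m=2,j=4: s = 14+6 = 20
m=3,j=0: s = 20+3 = 23
m=3,j=1: s = 23+4 = 27
m=3,j=2: s = 27+5 = 32
m=3,j=3: s = 32+6 = 38
m=3,j=4: s = 38+7 = 45
m=3,j=5: s = 45+8 = 53
m=4,j=0: s = 53+4 = 57
m=4,j=1: s = 57+5 = 62
m=4,j=2: s = 62+6 = 68
m=4,j=3: s = 68+7 = 75
m=4,j=4: s = 75+8 = 83
m=4,j=5: s = 83+9 = 92
m=4,j=6: s = 92+10 = 102
m=5,j=0: s = 102+5 = 107
m=5,j=1: s = 107+6 = 113
m=5,j=2: s = 113+7 = 120
m=5,j=3: s = 120+8 = 128
m=5,j=4: s = 128+9 = 137
m=5,j=5: s = 137+10 = 147
m=5,j=6: s = 147+11 = 158
m=5,j=7: s = 158+12 = 170

170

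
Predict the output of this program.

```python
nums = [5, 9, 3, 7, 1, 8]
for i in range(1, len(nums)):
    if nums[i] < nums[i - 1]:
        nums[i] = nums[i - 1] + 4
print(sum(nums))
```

i=1: 9>=5, unchanged → [5, 9, 3, 7, 1, 8]
i=2: 3<9, nums[2] = 9+4 = 13 → [5, 9, 13, 7, 1, 8]
i=3: 7<13, nums[3] = 13+4 = 17 → [5, 9, 13, 17, 1, 8]
i=4: 1<17, nums[4] = 17+4 = 21 → [5, 9, 13, 17, 21, 8]
i=5: 8<21, nums[5] = 21+4 = 25 → [5, 9, 13, 17, 21, 25]
sum = 90

90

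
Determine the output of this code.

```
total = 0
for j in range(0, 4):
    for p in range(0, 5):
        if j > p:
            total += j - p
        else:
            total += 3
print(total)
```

j=0,p=0: not 0>0, total = 0+3 = 3
j=0,p=1: not 0>1, total = 3+3 = 6
j=0,p=2: not 0>2, total = 6+3 = 9
j=0,p=3: not 0>3, total = 9+3 = 12
j=0,p=4: not 0>4, total = 12+3 = 15
j=1,p=0: 1>0, total = 15+1 = 16
j=1,p=1: not 1>1, total = 16+3 = 19
j=1,p=2: not 1>2, total = 19+3 = 22
j=1,p=3: not 1>3, total = 22+3 = 25
j=1,p=4: not 1>4, total = 25+3 = 28
j=2,p=0: 2>0, total = 28+2 = 30
j=2,p=1: 2>1, total = 30+1 = 31
j=2,p=2: not 2>2, total = 31+3 = 34
j=2,p=3: not 2>3, total = 34+3 = 37
j=2,p=4: not 2>4, total = 37+3 = 40
j=3,p=0: 3>0, total = 40+3 = 43
j=3,p=1: 3>1, total = 43+2 = 45
j=3,p=2: 3>2, total = 45+1 = 46
j=3,p=3: not 3>3, total = 46+3 = 49
j=3,p=4: not 3>4, total = 49+3 = 52

52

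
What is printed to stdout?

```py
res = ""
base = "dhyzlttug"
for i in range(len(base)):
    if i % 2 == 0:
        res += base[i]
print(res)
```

i=0: add 'd' → 'd'
i=1: skip
i=2: add 'y' → 'dy'
i=3: skip
i=4: add 'l' → 'dyl'
i=5: skip
i=6: add 't' → 'dylt'
i=7: skip
i=8: add 'g' → 'dyltg'

dyltg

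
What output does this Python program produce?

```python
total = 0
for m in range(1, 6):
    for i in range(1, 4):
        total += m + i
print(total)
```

m=1,i=1: total = 0+2 = 2
m=1,i=2: total = 2+3 = 5
m=1,i=3: total = 5+4 = 9
m=2,i=1: total = 9+3 = 12
m=2,i=2: total = 12+4 = 16
m=2,i=3: total = 16+5 = 21
m=3,i=1: total = 21+4 = 25
m=3,i=2: total = 25+5 = 30
m=3,i=3: total = 30+6 = 36
m=4,i=1: total = 36+5 = 41
m=4,i=2: total = 41+6 = 47
m=4,i=3: total = 47+7 = 54
m=5,i=1: total = 54+6 = 60
m=5,i=2: total = 60+7 = 67
m=5,i=3: total = 67+8 = 75

75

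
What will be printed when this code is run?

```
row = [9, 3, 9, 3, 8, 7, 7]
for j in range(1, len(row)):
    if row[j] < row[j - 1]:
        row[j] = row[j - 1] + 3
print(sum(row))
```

j=1: 3<9, row[1] = 9+3 = 12 → [9, 12, 9, 3, 8, 7, 7]
j=2: 9<12, row[2] = 12+3 = 15 → [9, 12, 15, 3, 8, 7, 7]
j=3: 3<15, row[3] = 15+3 = 18 → [9, 12, 15, 18, 8, 7, 7]
j=4: 8<18, row[4] = 18+3 = 21 → [9, 12, 15, 18, 21, 7, 7]
j=5: 7<21, row[5] = 21+3 = 24 → [9, 12, 15, 18, 21, 24, 7]
j=6: 7<24, row[6] = 24+3 = 27 → [9, 12, 15, 18, 21, 24, 27]
sum = 126

126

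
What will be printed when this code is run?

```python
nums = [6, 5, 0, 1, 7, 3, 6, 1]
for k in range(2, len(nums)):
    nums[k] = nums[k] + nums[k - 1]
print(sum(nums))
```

96

k=2: nums[2] = 0+5 = 5 → [6, 5, 5, 1, 7, 3, 6, 1]
k=3: nums[3] = 1+5 = 6 → [6, 5, 5, 6, 7, 3, 6, 1]
k=4: nums[4] = 7+6 = 13 → [6, 5, 5, 6, 13, 3, 6, 1]
k=5: nums[5] = 3+13 = 16 → [6, 5, 5, 6, 13, 16, 6, 1]
k=6: nums[6] = 6+16 = 22 → [6, 5, 5, 6, 13, 16, 22, 1]
k=7: nums[7] = 1+22 = 23 → [6, 5, 5, 6, 13, 16, 22, 23]
sum = 96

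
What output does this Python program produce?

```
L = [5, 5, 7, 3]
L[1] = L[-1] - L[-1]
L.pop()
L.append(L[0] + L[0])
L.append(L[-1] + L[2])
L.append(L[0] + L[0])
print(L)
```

[5, 0, 7, 10, 17, 10]

L[1] = L[-1]-L[-1] = 3-3 = 0 → [5, 0, 7, 3]
pop() removes 3 → [5, 0, 7]
append L[0]+L[0] = 5+5 = 10 → [5, 0, 7, 10]
append L[-1]+L[2] = 10+7 = 17 → [5, 0, 7, 10, 17]
append L[0]+L[0] = 5+5 = 10 → [5, 0, 7, 10, 17, 10]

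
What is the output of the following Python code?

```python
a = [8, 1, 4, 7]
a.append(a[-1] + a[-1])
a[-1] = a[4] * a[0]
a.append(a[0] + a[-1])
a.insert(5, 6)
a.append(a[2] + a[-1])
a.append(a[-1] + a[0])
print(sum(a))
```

514

append a[-1]+a[-1] = 7+7 = 14 → [8, 1, 4, 7, 14]
a[-1] = a[4]*a[0] = 14*8 = 112 → [8, 1, 4, 7, 112]
append a[0]+a[-1] = 8+112 = 120 → [8, 1, 4, 7, 112, 120]
insert 6 at 5 → [8, 1, 4, 7, 112, 6, 120]
append a[2]+a[-1] = 4+120 = 124 → [8, 1, 4, 7, 112, 6, 120, 124]
append a[-1]+a[0] = 124+8 = 132 → [8, 1, 4, 7, 112, 6, 120, 124, 132]
sum = 514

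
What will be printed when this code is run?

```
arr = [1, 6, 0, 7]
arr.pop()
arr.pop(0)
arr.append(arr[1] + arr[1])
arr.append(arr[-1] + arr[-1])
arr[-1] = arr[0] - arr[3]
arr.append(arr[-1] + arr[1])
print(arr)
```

[6, 0, 0, 6, 6]

pop() removes 7 → [1, 6, 0]
pop(0) removes 1 → [6, 0]
append arr[1]+arr[1] = 0+0 = 0 → [6, 0, 0]
append arr[-1]+arr[-1] = 0+0 = 0 → [6, 0, 0, 0]
arr[-1] = arr[0]-arr[3] = 6-0 = 6 → [6, 0, 0, 6]
append arr[-1]+arr[1] = 6+0 = 6 → [6, 0, 0, 6, 6]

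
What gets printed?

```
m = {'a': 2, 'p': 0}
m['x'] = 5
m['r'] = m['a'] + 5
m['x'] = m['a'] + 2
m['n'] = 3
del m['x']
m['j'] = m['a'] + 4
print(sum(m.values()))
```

18

m['x'] = 5 → {'a': 2, 'p': 0, 'x': 5}
m['r'] = m['a']+5 = 7 → {'a': 2, 'p': 0, 'x': 5, 'r': 7}
m['x'] = m['a']+2 = 4 → {'a': 2, 'p': 0, 'x': 4, 'r': 7}
m['n'] = 3 → {'a': 2, 'p': 0, 'x': 4, 'r': 7, 'n': 3}
del 'x' → {'a': 2, 'p': 0, 'r': 7, 'n': 3}
m['j'] = m['a']+4 = 6 → {'a': 2, 'p': 0, 'r': 7, 'n': 3, 'j': 6}
sum of values = 18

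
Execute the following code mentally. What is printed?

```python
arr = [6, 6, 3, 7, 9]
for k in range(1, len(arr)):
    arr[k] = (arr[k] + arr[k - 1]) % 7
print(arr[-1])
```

k=1: arr[1] = (6+6)%7 = 5 → [6, 5, 3, 7, 9]
k=2: arr[2] = (3+5)%7 = 1 → [6, 5, 1, 7, 9]
k=3: arr[3] = (7+1)%7 = 1 → [6, 5, 1, 1, 9]
k=4: arr[4] = (9+1)%7 = 3 → [6, 5, 1, 1, 3]

3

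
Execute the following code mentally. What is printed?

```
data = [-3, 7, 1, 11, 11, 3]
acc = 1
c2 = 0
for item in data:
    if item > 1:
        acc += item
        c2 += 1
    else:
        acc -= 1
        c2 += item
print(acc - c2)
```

29

item=-3: not >1, acc = 1-1 = 0; c2=-3
item=7: >1, acc = 0+7 = 7; c2=-2
item=1: not >1, acc = 7-1 = 6; c2=-1
item=11: >1, acc = 6+11 = 17; c2=0
item=11: >1, acc = 17+11 = 28; c2=1
item=3: >1, acc = 28+3 = 31; c2=2
acc-c2 = 31-2 = 29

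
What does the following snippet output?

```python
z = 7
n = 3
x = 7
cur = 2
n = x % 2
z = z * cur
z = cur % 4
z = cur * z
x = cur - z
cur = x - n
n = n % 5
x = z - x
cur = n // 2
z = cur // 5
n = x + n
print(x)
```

6

n = 7%2 = 1
z = 7*2 = 14
z = 2%4 = 2
z = 2*2 = 4
x = 2-4 = -2
cur = (-2)-1 = -3
n = 1%5 = 1
x = 4-(-2) = 6
cur = 1//2 = 0
z = 0//5 = 0
n = 6+1 = 7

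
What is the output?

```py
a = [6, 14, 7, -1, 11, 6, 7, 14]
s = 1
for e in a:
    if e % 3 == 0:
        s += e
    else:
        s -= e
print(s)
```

e=6: %3==0, s = 1+6 = 7
e=14: not %3==0, s = 7-14 = -7
e=7: not %3==0, s = (-7)-7 = -14
e=-1: not %3==0, s = (-14)-(-1) = -13
e=11: not %3==0, s = (-13)-11 = -24
e=6: %3==0, s = (-24)+6 = -18
e=7: not %3==0, s = (-18)-7 = -25
e=14: not %3==0, s = (-25)-14 = -39

-39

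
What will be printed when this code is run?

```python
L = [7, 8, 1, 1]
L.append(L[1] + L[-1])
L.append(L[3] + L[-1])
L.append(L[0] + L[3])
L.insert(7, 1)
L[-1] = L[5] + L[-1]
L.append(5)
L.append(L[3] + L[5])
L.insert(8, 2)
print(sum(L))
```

append L[1]+L[-1] = 8+1 = 9 → [7, 8, 1, 1, 9]
append L[3]+L[-1] = 1+9 = 10 → [7, 8, 1, 1, 9, 10]
append L[0]+L[3] = 7+1 = 8 → [7, 8, 1, 1, 9, 10, 8]
insert 1 at 7 → [7, 8, 1, 1, 9, 10, 8, 1]
L[-1] = L[5]+L[-1] = 10+1 = 11 → [7, 8, 1, 1, 9, 10, 8, 11]
append 5 → [7, 8, 1, 1, 9, 10, 8, 11, 5]
append L[3]+L[5] = 1+10 = 11 → [7, 8, 1, 1, 9, 10, 8, 11, 5, 11]
insert 2 at 8 → [7, 8, 1, 1, 9, 10, 8, 11, 2, 5, 11]
sum = 73

73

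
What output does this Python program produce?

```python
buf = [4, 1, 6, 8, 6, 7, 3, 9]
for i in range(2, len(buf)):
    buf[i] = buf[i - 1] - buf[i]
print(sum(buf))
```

i=2: buf[2] = 1-6 = -5 → [4, 1, -5, 8, 6, 7, 3, 9]
i=3: buf[3] = (-5)-8 = -13 → [4, 1, -5, -13, 6, 7, 3, 9]
i=4: buf[4] = (-13)-6 = -19 → [4, 1, -5, -13, -19, 7, 3, 9]
i=5: buf[5] = (-19)-7 = -26 → [4, 1, -5, -13, -19, -26, 3, 9]
i=6: buf[6] = (-26)-3 = -29 → [4, 1, -5, -13, -19, -26, -29, 9]
i=7: buf[7] = (-29)-9 = -38 → [4, 1, -5, -13, -19, -26, -29, -38]
sum = -125

-125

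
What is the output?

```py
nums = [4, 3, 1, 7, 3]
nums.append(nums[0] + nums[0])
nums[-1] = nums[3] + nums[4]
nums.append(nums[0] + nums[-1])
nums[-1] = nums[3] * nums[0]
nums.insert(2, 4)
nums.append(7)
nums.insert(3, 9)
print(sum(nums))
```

append nums[0]+nums[0] = 4+4 = 8 → [4, 3, 1, 7, 3, 8]
nums[-1] = nums[3]+nums[4] = 7+3 = 10 → [4, 3, 1, 7, 3, 10]
append nums[0]+nums[-1] = 4+10 = 14 → [4, 3, 1, 7, 3, 10, 14]
nums[-1] = nums[3]*nums[0] = 7*4 = 28 → [4, 3, 1, 7, 3, 10, 28]
insert 4 at 2 → [4, 3, 4, 1, 7, 3, 10, 28]
append 7 → [4, 3, 4, 1, 7, 3, 10, 28, 7]
insert 9 at 3 → [4, 3, 4, 9, 1, 7, 3, 10, 28, 7]
sum = 76

76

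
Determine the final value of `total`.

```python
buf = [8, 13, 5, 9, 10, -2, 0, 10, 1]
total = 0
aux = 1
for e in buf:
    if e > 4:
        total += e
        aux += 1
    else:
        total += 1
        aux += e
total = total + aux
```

64

e=8: >4, total = 0+8 = 8; aux=2
e=13: >4, total = 8+13 = 21; aux=3
e=5: >4, total = 21+5 = 26; aux=4
e=9: >4, total = 26+9 = 35; aux=5
e=10: >4, total = 35+10 = 45; aux=6
e=-2: not >4, total = 45+1 = 46; aux=4
e=0: not >4, total = 46+1 = 47; aux=4
e=10: >4, total = 47+10 = 57; aux=5
e=1: not >4, total = 57+1 = 58; aux=6
total+aux = 58+6 = 64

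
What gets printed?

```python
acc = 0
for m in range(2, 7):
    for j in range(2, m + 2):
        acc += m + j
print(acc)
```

165

m=2,j=2: acc = 0+4 = 4
m=2,j=3: acc = 4+5 = 9
m=3,j=2: acc = 9+5 = 14
m=3,j=3: acc = 14+6 = 20
m=3,j=4: acc = 20+7 = 27
m=4,j=2: acc = 27+6 = 33
m=4,j=3: acc = 33+7 = 40
m=4,j=4: acc = 40+8 = 48
m=4,j=5: acc = 48+9 = 57
m=5,j=2: acc = 57+7 = 64
m=5,j=3: acc = 64+8 = 72
m=5,j=4: acc = 72+9 = 81
m=5,j=5: acc = 81+10 = 91
m=5,j=6: acc = 91+11 = 102
m=6,j=2: acc = 102+8 = 110
m=6,j=3: acc = 110+9 = 119
m=6,j=4: acc = 119+10 = 129
m=6,j=5: acc = 129+11 = 140
m=6,j=6: acc = 140+12 = 152
m=6,j=7: acc = 152+13 = 165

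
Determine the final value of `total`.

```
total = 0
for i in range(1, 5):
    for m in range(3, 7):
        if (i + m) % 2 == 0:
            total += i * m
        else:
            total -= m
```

i=1,m=3: even sum, total = 0+3 = 3
i=1,m=4: odd sum, total = 3-4 = -1
i=1,m=5: even sum, total = (-1)+5 = 4
i=1,m=6: odd sum, total = 4-6 = -2
i=2,m=3: odd sum, total = (-2)-3 = -5
i=2,m=4: even sum, total = (-5)+8 = 3
i=2,m=5: odd sum, total = 3-5 = -2
i=2,m=6: even sum, total = (-2)+12 = 10
i=3,m=3: even sum, total = 10+9 = 19
i=3,m=4: odd sum, total = 19-4 = 15
i=3,m=5: even sum, total = 15+15 = 30
i=3,m=6: odd sum, total = 30-6 = 24
i=4,m=3: odd sum, total = 24-3 = 21
i=4,m=4: even sum, total = 21+16 = 37
i=4,m=5: odd sum, total = 37-5 = 32
i=4,m=6: even sum, total = 32+24 = 56

56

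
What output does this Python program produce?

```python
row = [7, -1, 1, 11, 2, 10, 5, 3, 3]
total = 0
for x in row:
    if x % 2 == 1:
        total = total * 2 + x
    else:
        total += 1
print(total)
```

x=7: odd, total = 0*2+7 = 7
x=-1: odd, total = 7*2+(-1) = 13
x=1: odd, total = 13*2+1 = 27
x=11: odd, total = 27*2+11 = 65
x=2: not odd, total = 65+1 = 66
x=10: not odd, total = 66+1 = 67
x=5: odd, total = 67*2+5 = 139
x=3: odd, total = 139*2+3 = 281
x=3: odd, total = 281*2+3 = 565

565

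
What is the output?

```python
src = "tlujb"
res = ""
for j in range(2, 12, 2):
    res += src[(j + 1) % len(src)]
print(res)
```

j=2: add src[3]='j' → 'j'
j=4: add src[0]='t' → 'jt'
j=6: add src[2]='u' → 'jtu'
j=8: add src[4]='b' → 'jtub'
j=10: add src[1]='l' → 'jtubl'

jtubl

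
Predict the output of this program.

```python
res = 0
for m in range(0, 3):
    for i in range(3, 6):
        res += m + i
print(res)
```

m=0,i=3: res = 0+3 = 3
m=0,i=4: res = 3+4 = 7
m=0,i=5: res = 7+5 = 12
m=1,i=3: res = 12+4 = 16
m=1,i=4: res = 16+5 = 21
m=1,i=5: res = 21+6 = 27
m=2,i=3: res = 27+5 = 32
m=2,i=4: res = 32+6 = 38
m=2,i=5: res = 38+7 = 45

45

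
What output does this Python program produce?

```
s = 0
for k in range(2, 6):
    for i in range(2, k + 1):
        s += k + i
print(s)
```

k=2,i=2: s = 0+4 = 4
k=3,i=2: s = 4+5 = 9
k=3,i=3: s = 9+6 = 15
k=4,i=2: s = 15+6 = 21
k=4,i=3: s = 21+7 = 28
k=4,i=4: s = 28+8 = 36
k=5,i=2: s = 36+7 = 43
k=5,i=3: s = 43+8 = 51
k=5,i=4: s = 51+9 = 60
k=5,i=5: s = 60+10 = 70

70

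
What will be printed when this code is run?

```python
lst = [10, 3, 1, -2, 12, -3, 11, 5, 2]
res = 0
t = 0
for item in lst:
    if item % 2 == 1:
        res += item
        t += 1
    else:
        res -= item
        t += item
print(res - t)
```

item=10: not odd, res = 0-10 = -10; t=10
item=3: odd, res = (-10)+3 = -7; t=11
item=1: odd, res = (-7)+1 = -6; t=12
item=-2: not odd, res = (-6)-(-2) = -4; t=10
item=12: not odd, res = (-4)-12 = -16; t=22
item=-3: odd, res = (-16)+(-3) = -19; t=23
item=11: odd, res = (-19)+11 = -8; t=24
item=5: odd, res = (-8)+5 = -3; t=25
item=2: not odd, res = (-3)-2 = -5; t=27
res-t = (-5)-27 = -32

-32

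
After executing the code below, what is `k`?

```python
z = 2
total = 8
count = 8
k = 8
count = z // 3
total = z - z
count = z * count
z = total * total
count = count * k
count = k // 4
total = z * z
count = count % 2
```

8

count = 2//3 = 0
total = 2-2 = 0
count = 2*0 = 0
z = 0*0 = 0
count = 0*8 = 0
count = 8//4 = 2
total = 0*0 = 0
count = 2%2 = 0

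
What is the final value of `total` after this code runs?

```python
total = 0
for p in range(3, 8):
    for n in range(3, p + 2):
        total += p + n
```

p=3,n=3: total = 0+6 = 6
p=3,n=4: total = 6+7 = 13
p=4,n=3: total = 13+7 = 20
p=4,n=4: total = 20+8 = 28
p=4,n=5: total = 28+9 = 37
p=5,n=3: total = 37+8 = 45
p=5,n=4: total = 45+9 = 54
p=5,n=5: total = 54+10 = 64
p=5,n=6: total = 64+11 = 75
p=6,n=3: total = 75+9 = 84
p=6,n=4: total = 84+10 = 94
p=6,n=5: total = 94+11 = 105
p=6,n=6: total = 105+12 = 117
p=6,n=7: total = 117+13 = 130
p=7,n=3: total = 130+10 = 140
p=7,n=4: total = 140+11 = 151
p=7,n=5: total = 151+12 = 163
p=7,n=6: total = 163+13 = 176
p=7,n=7: total = 176+14 = 190
p=7,n=8: total = 190+15 = 205

205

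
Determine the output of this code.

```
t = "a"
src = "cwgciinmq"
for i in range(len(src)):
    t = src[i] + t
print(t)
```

i=0: prepend 'c' → 'ca'
i=1: prepend 'w' → 'wca'
i=2: prepend 'g' → 'gwca'
i=3: prepend 'c' → 'cgwca'
i=4: prepend 'i' → 'icgwca'
i=5: prepend 'i' → 'iicgwca'
i=6: prepend 'n' → 'niicgwca'
i=7: prepend 'm' → 'mniicgwca'
i=8: prepend 'q' → 'qmniicgwca'

qmniicgwca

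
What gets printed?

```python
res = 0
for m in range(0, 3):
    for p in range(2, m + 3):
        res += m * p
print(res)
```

23

m=0,p=2: res = 0+0 = 0
m=1,p=2: res = 0+2 = 2
m=1,p=3: res = 2+3 = 5
m=2,p=2: res = 5+4 = 9
m=2,p=3: res = 9+6 = 15
m=2,p=4: res = 15+8 = 23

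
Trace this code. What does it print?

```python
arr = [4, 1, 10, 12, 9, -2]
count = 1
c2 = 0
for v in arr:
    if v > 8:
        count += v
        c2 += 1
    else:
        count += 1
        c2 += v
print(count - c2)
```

v=4: not >8, count = 1+1 = 2; c2=4
v=1: not >8, count = 2+1 = 3; c2=5
v=10: >8, count = 3+10 = 13; c2=6
v=12: >8, count = 13+12 = 25; c2=7
v=9: >8, count = 25+9 = 34; c2=8
v=-2: not >8, count = 34+1 = 35; c2=6
count-c2 = 35-6 = 29

29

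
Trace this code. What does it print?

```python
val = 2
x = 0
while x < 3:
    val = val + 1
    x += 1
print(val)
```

x=0: val = 2+1 = 3
x=1: val = 3+1 = 4
x=2: val = 4+1 = 5

5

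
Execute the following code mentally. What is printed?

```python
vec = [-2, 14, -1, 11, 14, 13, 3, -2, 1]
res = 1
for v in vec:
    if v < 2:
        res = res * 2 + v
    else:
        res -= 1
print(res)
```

v=-2: <2, res = 1*2+(-2) = 0
v=14: not <2, res = 0-1 = -1
v=-1: <2, res = (-1)*2+(-1) = -3
v=11: not <2, res = (-3)-1 = -4
v=14: not <2, res = (-4)-1 = -5
v=13: not <2, res = (-5)-1 = -6
v=3: not <2, res = (-6)-1 = -7
v=-2: <2, res = (-7)*2+(-2) = -16
v=1: <2, res = (-16)*2+1 = -31

-31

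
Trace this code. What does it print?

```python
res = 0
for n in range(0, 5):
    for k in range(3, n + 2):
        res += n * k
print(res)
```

n=2,k=3: res = 0+6 = 6
n=3,k=3: res = 6+9 = 15
n=3,k=4: res = 15+12 = 27
n=4,k=3: res = 27+12 = 39
n=4,k=4: res = 39+16 = 55
n=4,k=5: res = 55+20 = 75

75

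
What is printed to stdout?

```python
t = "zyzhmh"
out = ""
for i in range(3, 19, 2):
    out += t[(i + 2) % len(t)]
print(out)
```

hyhhyhhy

i=3: add t[5]='h' → 'h'
i=5: add t[1]='y' → 'hy'
i=7: add t[3]='h' → 'hyh'
i=9: add t[5]='h' → 'hyhh'
i=11: add t[1]='y' → 'hyhhy'
i=13: add t[3]='h' → 'hyhhyh'
i=15: add t[5]='h' → 'hyhhyhh'
i=17: add t[1]='y' → 'hyhhyhhy'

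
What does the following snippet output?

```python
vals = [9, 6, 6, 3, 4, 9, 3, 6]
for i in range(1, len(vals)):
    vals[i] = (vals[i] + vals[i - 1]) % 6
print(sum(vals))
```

28

i=1: vals[1] = (6+9)%6 = 3 → [9, 3, 6, 3, 4, 9, 3, 6]
i=2: vals[2] = (6+3)%6 = 3 → [9, 3, 3, 3, 4, 9, 3, 6]
i=3: vals[3] = (3+3)%6 = 0 → [9, 3, 3, 0, 4, 9, 3, 6]
i=4: vals[4] = (4+0)%6 = 4 → [9, 3, 3, 0, 4, 9, 3, 6]
i=5: vals[5] = (9+4)%6 = 1 → [9, 3, 3, 0, 4, 1, 3, 6]
i=6: vals[6] = (3+1)%6 = 4 → [9, 3, 3, 0, 4, 1, 4, 6]
i=7: vals[7] = (6+4)%6 = 4 → [9, 3, 3, 0, 4, 1, 4, 4]
sum = 28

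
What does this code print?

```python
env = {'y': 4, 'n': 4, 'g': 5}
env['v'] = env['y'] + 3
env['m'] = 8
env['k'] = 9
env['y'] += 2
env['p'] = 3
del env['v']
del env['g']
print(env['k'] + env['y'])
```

env['v'] = env['y']+3 = 7 → {'y': 4, 'n': 4, 'g': 5, 'v': 7}
env['m'] = 8 → {'y': 4, 'n': 4, 'g': 5, 'v': 7, 'm': 8}
env['k'] = 9 → {'y': 4, 'n': 4, 'g': 5, 'v': 7, 'm': 8, 'k': 9}
env['y'] = 4+2 = 6 → {'y': 6, 'n': 4, 'g': 5, 'v': 7, 'm': 8, 'k': 9}
env['p'] = 3 → {'y': 6, 'n': 4, 'g': 5, 'v': 7, 'm': 8, 'k': 9, 'p': 3}
del 'v' → {'y': 6, 'n': 4, 'g': 5, 'm': 8, 'k': 9, 'p': 3}
del 'g' → {'y': 6, 'n': 4, 'm': 8, 'k': 9, 'p': 3}
env['k']+env['y'] = 9+6 = 15

15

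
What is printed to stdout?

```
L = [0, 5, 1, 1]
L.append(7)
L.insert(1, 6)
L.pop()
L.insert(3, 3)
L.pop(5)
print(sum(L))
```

15

append 7 → [0, 5, 1, 1, 7]
insert 6 at 1 → [0, 6, 5, 1, 1, 7]
pop() removes 7 → [0, 6, 5, 1, 1]
insert 3 at 3 → [0, 6, 5, 3, 1, 1]
pop(5) removes 1 → [0, 6, 5, 3, 1]
sum = 15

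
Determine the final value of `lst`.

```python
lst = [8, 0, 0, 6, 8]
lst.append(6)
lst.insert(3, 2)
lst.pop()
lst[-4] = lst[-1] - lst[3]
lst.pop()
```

[8, 0, 6, 2, 6]

append 6 → [8, 0, 0, 6, 8, 6]
insert 2 at 3 → [8, 0, 0, 2, 6, 8, 6]
pop() removes 6 → [8, 0, 0, 2, 6, 8]
lst[-4] = lst[-1]-lst[3] = 8-2 = 6 → [8, 0, 6, 2, 6, 8]
pop() removes 8 → [8, 0, 6, 2, 6]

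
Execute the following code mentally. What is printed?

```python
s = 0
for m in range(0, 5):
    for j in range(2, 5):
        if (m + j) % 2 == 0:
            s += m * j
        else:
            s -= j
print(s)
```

m=0,j=2: even sum, s = 0+0 = 0
m=0,j=3: odd sum, s = 0-3 = -3
m=0,j=4: even sum, s = (-3)+0 = -3
m=1,j=2: odd sum, s = (-3)-2 = -5
m=1,j=3: even sum, s = (-5)+3 = -2
m=1,j=4: odd sum, s = (-2)-4 = -6
m=2,j=2: even sum, s = (-6)+4 = -2
m=2,j=3: odd sum, s = (-2)-3 = -5
m=2,j=4: even sum, s = (-5)+8 = 3
m=3,j=2: odd sum, s = 3-2 = 1
m=3,j=3: even sum, s = 1+9 = 10
m=3,j=4: odd sum, s = 10-4 = 6
m=4,j=2: even sum, s = 6+8 = 14
m=4,j=3: odd sum, s = 14-3 = 11
m=4,j=4: even sum, s = 11+16 = 27

27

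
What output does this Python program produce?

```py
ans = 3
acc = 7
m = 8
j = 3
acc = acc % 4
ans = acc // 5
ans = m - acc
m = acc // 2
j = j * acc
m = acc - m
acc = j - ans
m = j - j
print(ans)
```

5

acc = 7%4 = 3
ans = 3//5 = 0
ans = 8-3 = 5
m = 3//2 = 1
j = 3*3 = 9
m = 3-1 = 2
acc = 9-5 = 4
m = 9-9 = 0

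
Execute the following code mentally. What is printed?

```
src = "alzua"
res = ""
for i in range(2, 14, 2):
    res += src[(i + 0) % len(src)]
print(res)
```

i=2: add src[2]='z' → 'z'
i=4: add src[4]='a' → 'za'
i=6: add src[1]='l' → 'zal'
i=8: add src[3]='u' → 'zalu'
i=10: add src[0]='a' → 'zalua'
i=12: add src[2]='z' → 'zaluaz'

zaluaz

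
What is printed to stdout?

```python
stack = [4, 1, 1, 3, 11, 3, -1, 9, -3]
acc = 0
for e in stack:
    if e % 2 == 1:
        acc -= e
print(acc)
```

e=4: not odd
e=1: odd, acc = 0-1 = -1
e=1: odd, acc = (-1)-1 = -2
e=3: odd, acc = (-2)-3 = -5
e=11: odd, acc = (-5)-11 = -16
e=3: odd, acc = (-16)-3 = -19
e=-1: odd, acc = (-19)-(-1) = -18
e=9: odd, acc = (-18)-9 = -27
e=-3: odd, acc = (-27)-(-3) = -24

-24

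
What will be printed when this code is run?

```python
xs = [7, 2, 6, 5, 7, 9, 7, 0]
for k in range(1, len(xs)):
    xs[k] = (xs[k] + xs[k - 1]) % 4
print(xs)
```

[7, 1, 3, 0, 3, 0, 3, 3]

k=1: xs[1] = (2+7)%4 = 1 → [7, 1, 6, 5, 7, 9, 7, 0]
k=2: xs[2] = (6+1)%4 = 3 → [7, 1, 3, 5, 7, 9, 7, 0]
k=3: xs[3] = (5+3)%4 = 0 → [7, 1, 3, 0, 7, 9, 7, 0]
k=4: xs[4] = (7+0)%4 = 3 → [7, 1, 3, 0, 3, 9, 7, 0]
k=5: xs[5] = (9+3)%4 = 0 → [7, 1, 3, 0, 3, 0, 7, 0]
k=6: xs[6] = (7+0)%4 = 3 → [7, 1, 3, 0, 3, 0, 3, 0]
k=7: xs[7] = (0+3)%4 = 3 → [7, 1, 3, 0, 3, 0, 3, 3]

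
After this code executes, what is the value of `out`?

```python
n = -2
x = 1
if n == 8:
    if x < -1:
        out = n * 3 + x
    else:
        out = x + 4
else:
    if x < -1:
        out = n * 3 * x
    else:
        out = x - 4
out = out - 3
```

-6

n=-2, x=1
n == 8 is False; x < -1 is False
→ out = x - 4 = -3
out = (-3)-3 = -6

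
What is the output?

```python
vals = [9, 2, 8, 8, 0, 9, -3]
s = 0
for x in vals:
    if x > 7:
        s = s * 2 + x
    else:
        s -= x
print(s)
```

116

x=9: >7, s = 0*2+9 = 9
x=2: not >7, s = 9-2 = 7
x=8: >7, s = 7*2+8 = 22
x=8: >7, s = 22*2+8 = 52
x=0: not >7, s = 52-0 = 52
x=9: >7, s = 52*2+9 = 113
x=-3: not >7, s = 113-(-3) = 116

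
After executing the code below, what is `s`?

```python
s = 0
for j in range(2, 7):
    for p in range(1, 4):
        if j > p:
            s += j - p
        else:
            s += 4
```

43

j=2,p=1: 2>1, s = 0+1 = 1
j=2,p=2: not 2>2, s = 1+4 = 5
j=2,p=3: not 2>3, s = 5+4 = 9
j=3,p=1: 3>1, s = 9+2 = 11
j=3,p=2: 3>2, s = 11+1 = 12
j=3,p=3: not 3>3, s = 12+4 = 16
j=4,p=1: 4>1, s = 16+3 = 19
j=4,p=2: 4>2, s = 19+2 = 21
j=4,p=3: 4>3, s = 21+1 = 22
j=5,p=1: 5>1, s = 22+4 = 26
j=5,p=2: 5>2, s = 26+3 = 29
j=5,p=3: 5>3, s = 29+2 = 31
j=6,p=1: 6>1, s = 31+5 = 36
j=6,p=2: 6>2, s = 36+4 = 40
j=6,p=3: 6>3, s = 40+3 = 43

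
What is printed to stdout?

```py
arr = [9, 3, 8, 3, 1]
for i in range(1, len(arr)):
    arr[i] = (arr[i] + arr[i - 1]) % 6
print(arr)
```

i=1: arr[1] = (3+9)%6 = 0 → [9, 0, 8, 3, 1]
i=2: arr[2] = (8+0)%6 = 2 → [9, 0, 2, 3, 1]
i=3: arr[3] = (3+2)%6 = 5 → [9, 0, 2, 5, 1]
i=4: arr[4] = (1+5)%6 = 0 → [9, 0, 2, 5, 0]

[9, 0, 2, 5, 0]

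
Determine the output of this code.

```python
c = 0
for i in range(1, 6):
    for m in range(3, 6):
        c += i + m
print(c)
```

105

i=1,m=3: c = 0+4 = 4
i=1,m=4: c = 4+5 = 9
i=1,m=5: c = 9+6 = 15
i=2,m=3: c = 15+5 = 20
i=2,m=4: c = 20+6 = 26
i=2,m=5: c = 26+7 = 33
i=3,m=3: c = 33+6 = 39
i=3,m=4: c = 39+7 = 46
i=3,m=5: c = 46+8 = 54
i=4,m=3: c = 54+7 = 61
i=4,m=4: c = 61+8 = 69
i=4,m=5: c = 69+9 = 78
i=5,m=3: c = 78+8 = 86
i=5,m=4: c = 86+9 = 95
i=5,m=5: c = 95+10 = 105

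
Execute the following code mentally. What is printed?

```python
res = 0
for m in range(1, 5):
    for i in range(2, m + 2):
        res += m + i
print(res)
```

m=1,i=2: res = 0+3 = 3
m=2,i=2: res = 3+4 = 7
m=2,i=3: res = 7+5 = 12
m=3,i=2: res = 12+5 = 17
m=3,i=3: res = 17+6 = 23
m=3,i=4: res = 23+7 = 30
m=4,i=2: res = 30+6 = 36
m=4,i=3: res = 36+7 = 43
m=4,i=4: res = 43+8 = 51
m=4,i=5: res = 51+9 = 60

60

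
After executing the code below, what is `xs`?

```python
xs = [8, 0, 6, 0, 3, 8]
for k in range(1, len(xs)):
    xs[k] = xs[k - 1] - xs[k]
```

[8, 8, 2, 2, -1, -9]

k=1: xs[1] = 8-0 = 8 → [8, 8, 6, 0, 3, 8]
k=2: xs[2] = 8-6 = 2 → [8, 8, 2, 0, 3, 8]
k=3: xs[3] = 2-0 = 2 → [8, 8, 2, 2, 3, 8]
k=4: xs[4] = 2-3 = -1 → [8, 8, 2, 2, -1, 8]
k=5: xs[5] = (-1)-8 = -9 → [8, 8, 2, 2, -1, -9]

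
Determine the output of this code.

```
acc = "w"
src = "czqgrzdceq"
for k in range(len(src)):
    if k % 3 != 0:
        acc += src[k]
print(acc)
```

wzqrzce

k=0: skip
k=1: add 'z' → 'wz'
k=2: add 'q' → 'wzq'
k=3: skip
k=4: add 'r' → 'wzqr'
k=5: add 'z' → 'wzqrz'
k=6: skip
k=7: add 'c' → 'wzqrzc'
k=8: add 'e' → 'wzqrzce'
k=9: skip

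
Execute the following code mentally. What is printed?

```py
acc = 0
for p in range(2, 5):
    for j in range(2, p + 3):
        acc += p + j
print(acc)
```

81

p=2,j=2: acc = 0+4 = 4
p=2,j=3: acc = 4+5 = 9
p=2,j=4: acc = 9+6 = 15
p=3,j=2: acc = 15+5 = 20
p=3,j=3: acc = 20+6 = 26
p=3,j=4: acc = 26+7 = 33
p=3,j=5: acc = 33+8 = 41
p=4,j=2: acc = 41+6 = 47
p=4,j=3: acc = 47+7 = 54
p=4,j=4: acc = 54+8 = 62
p=4,j=5: acc = 62+9 = 71
p=4,j=6: acc = 71+10 = 81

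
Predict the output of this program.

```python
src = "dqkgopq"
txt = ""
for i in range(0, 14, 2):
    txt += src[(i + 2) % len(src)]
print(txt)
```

koqqgpd

i=0: add src[2]='k' → 'k'
i=2: add src[4]='o' → 'ko'
i=4: add src[6]='q' → 'koq'
i=6: add src[1]='q' → 'koqq'
i=8: add src[3]='g' → 'koqqg'
i=10: add src[5]='p' → 'koqqgp'
i=12: add src[0]='d' → 'koqqgpd'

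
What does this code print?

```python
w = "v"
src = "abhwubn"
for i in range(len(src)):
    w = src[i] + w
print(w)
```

i=0: prepend 'a' → 'av'
i=1: prepend 'b' → 'bav'
i=2: prepend 'h' → 'hbav'
i=3: prepend 'w' → 'whbav'
i=4: prepend 'u' → 'uwhbav'
i=5: prepend 'b' → 'buwhbav'
i=6: prepend 'n' → 'nbuwhbav'

nbuwhbav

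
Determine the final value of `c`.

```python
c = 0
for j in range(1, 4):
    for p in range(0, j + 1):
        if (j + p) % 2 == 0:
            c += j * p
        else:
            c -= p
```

j=1,p=0: odd sum, c = 0-0 = 0
j=1,p=1: even sum, c = 0+1 = 1
j=2,p=0: even sum, c = 1+0 = 1
j=2,p=1: odd sum, c = 1-1 = 0
j=2,p=2: even sum, c = 0+4 = 4
j=3,p=0: odd sum, c = 4-0 = 4
j=3,p=1: even sum, c = 4+3 = 7
j=3,p=2: odd sum, c = 7-2 = 5
j=3,p=3: even sum, c = 5+9 = 14

14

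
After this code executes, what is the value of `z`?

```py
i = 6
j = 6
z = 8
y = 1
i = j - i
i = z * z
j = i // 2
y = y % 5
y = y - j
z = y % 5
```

4

i = 6-6 = 0
i = 8*8 = 64
j = 64//2 = 32
y = 1%5 = 1
y = 1-32 = -31
z = (-31)%5 = 4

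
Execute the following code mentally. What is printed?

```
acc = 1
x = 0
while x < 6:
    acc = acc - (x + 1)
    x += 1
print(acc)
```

-20

x=0: acc = 1-1 = 0
x=1: acc = 0-2 = -2
x=2: acc = (-2)-3 = -5
x=3: acc = (-5)-4 = -9
x=4: acc = (-9)-5 = -14
x=5: acc = (-14)-6 = -20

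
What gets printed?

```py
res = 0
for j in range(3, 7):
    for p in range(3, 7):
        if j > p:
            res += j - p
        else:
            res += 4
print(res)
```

50

j=3,p=3: not 3>3, res = 0+4 = 4
j=3,p=4: not 3>4, res = 4+4 = 8
j=3,p=5: not 3>5, res = 8+4 = 12
j=3,p=6: not 3>6, res = 12+4 = 16
j=4,p=3: 4>3, res = 16+1 = 17
j=4,p=4: not 4>4, res = 17+4 = 21
j=4,p=5: not 4>5, res = 21+4 = 25
j=4,p=6: not 4>6, res = 25+4 = 29
j=5,p=3: 5>3, res = 29+2 = 31
j=5,p=4: 5>4, res = 31+1 = 32
j=5,p=5: not 5>5, res = 32+4 = 36
j=5,p=6: not 5>6, res = 36+4 = 40
j=6,p=3: 6>3, res = 40+3 = 43
j=6,p=4: 6>4, res = 43+2 = 45
j=6,p=5: 6>5, res = 45+1 = 46
j=6,p=6: not 6>6, res = 46+4 = 50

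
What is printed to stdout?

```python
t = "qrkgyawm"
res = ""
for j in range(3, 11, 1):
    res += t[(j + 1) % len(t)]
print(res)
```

j=3: add t[4]='y' → 'y'
j=4: add t[5]='a' → 'ya'
j=5: add t[6]='w' → 'yaw'
j=6: add t[7]='m' → 'yawm'
j=7: add t[0]='q' → 'yawmq'
j=8: add t[1]='r' → 'yawmqr'
j=9: add t[2]='k' → 'yawmqrk'
j=10: add t[3]='g' → 'yawmqrkg'

yawmqrkg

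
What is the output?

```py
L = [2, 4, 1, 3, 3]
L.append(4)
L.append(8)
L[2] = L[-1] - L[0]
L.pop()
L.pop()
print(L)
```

append 4 → [2, 4, 1, 3, 3, 4]
append 8 → [2, 4, 1, 3, 3, 4, 8]
L[2] = L[-1]-L[0] = 8-2 = 6 → [2, 4, 6, 3, 3, 4, 8]
pop() removes 8 → [2, 4, 6, 3, 3, 4]
pop() removes 4 → [2, 4, 6, 3, 3]

[2, 4, 6, 3, 3]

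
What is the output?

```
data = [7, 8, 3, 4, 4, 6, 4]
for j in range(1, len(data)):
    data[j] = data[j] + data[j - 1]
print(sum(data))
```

j=1: data[1] = 8+7 = 15 → [7, 15, 3, 4, 4, 6, 4]
j=2: data[2] = 3+15 = 18 → [7, 15, 18, 4, 4, 6, 4]
j=3: data[3] = 4+18 = 22 → [7, 15, 18, 22, 4, 6, 4]
j=4: data[4] = 4+22 = 26 → [7, 15, 18, 22, 26, 6, 4]
j=5: data[5] = 6+26 = 32 → [7, 15, 18, 22, 26, 32, 4]
j=6: data[6] = 4+32 = 36 → [7, 15, 18, 22, 26, 32, 36]
sum = 156

156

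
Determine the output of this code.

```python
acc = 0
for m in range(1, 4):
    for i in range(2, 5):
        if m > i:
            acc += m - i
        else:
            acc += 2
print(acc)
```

m=1,i=2: not 1>2, acc = 0+2 = 2
m=1,i=3: not 1>3, acc = 2+2 = 4
m=1,i=4: not 1>4, acc = 4+2 = 6
m=2,i=2: not 2>2, acc = 6+2 = 8
m=2,i=3: not 2>3, acc = 8+2 = 10
m=2,i=4: not 2>4, acc = 10+2 = 12
m=3,i=2: 3>2, acc = 12+1 = 13
m=3,i=3: not 3>3, acc = 13+2 = 15
m=3,i=4: not 3>4, acc = 15+2 = 17

17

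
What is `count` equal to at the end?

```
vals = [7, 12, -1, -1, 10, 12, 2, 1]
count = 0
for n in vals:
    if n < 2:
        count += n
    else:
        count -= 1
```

-6

n=7: not <2, count = 0-1 = -1
n=12: not <2, count = (-1)-1 = -2
n=-1: <2, count = (-2)+(-1) = -3
n=-1: <2, count = (-3)+(-1) = -4
n=10: not <2, count = (-4)-1 = -5
n=12: not <2, count = (-5)-1 = -6
n=2: not <2, count = (-6)-1 = -7
n=1: <2, count = (-7)+1 = -6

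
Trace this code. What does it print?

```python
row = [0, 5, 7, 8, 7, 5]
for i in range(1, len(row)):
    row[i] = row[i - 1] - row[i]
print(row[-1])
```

i=1: row[1] = 0-5 = -5 → [0, -5, 7, 8, 7, 5]
i=2: row[2] = (-5)-7 = -12 → [0, -5, -12, 8, 7, 5]
i=3: row[3] = (-12)-8 = -20 → [0, -5, -12, -20, 7, 5]
i=4: row[4] = (-20)-7 = -27 → [0, -5, -12, -20, -27, 5]
i=5: row[5] = (-27)-5 = -32 → [0, -5, -12, -20, -27, -32]

-32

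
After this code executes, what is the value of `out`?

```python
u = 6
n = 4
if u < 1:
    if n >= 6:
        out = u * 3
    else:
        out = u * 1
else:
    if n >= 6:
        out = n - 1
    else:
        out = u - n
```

u=6, n=4
u < 1 is False; n >= 6 is False
→ out = u - n = 2

2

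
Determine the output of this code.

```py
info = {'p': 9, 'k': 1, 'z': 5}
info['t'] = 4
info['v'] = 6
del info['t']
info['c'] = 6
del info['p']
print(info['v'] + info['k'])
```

info['t'] = 4 → {'p': 9, 'k': 1, 'z': 5, 't': 4}
info['v'] = 6 → {'p': 9, 'k': 1, 'z': 5, 't': 4, 'v': 6}
del 't' → {'p': 9, 'k': 1, 'z': 5, 'v': 6}
info['c'] = 6 → {'p': 9, 'k': 1, 'z': 5, 'v': 6, 'c': 6}
del 'p' → {'k': 1, 'z': 5, 'v': 6, 'c': 6}
info['v']+info['k'] = 6+1 = 7

7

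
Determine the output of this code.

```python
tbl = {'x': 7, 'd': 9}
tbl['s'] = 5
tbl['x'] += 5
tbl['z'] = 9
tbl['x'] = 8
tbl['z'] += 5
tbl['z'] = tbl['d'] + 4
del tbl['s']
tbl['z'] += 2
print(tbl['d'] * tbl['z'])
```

135

tbl['s'] = 5 → {'x': 7, 'd': 9, 's': 5}
tbl['x'] = 7+5 = 12 → {'x': 12, 'd': 9, 's': 5}
tbl['z'] = 9 → {'x': 12, 'd': 9, 's': 5, 'z': 9}
tbl['x'] = 8 → {'x': 8, 'd': 9, 's': 5, 'z': 9}
tbl['z'] = 9+5 = 14 → {'x': 8, 'd': 9, 's': 5, 'z': 14}
tbl['z'] = tbl['d']+4 = 13 → {'x': 8, 'd': 9, 's': 5, 'z': 13}
del 's' → {'x': 8, 'd': 9, 'z': 13}
tbl['z'] = 13+2 = 15 → {'x': 8, 'd': 9, 'z': 15}
tbl['d']*tbl['z'] = 9*15 = 135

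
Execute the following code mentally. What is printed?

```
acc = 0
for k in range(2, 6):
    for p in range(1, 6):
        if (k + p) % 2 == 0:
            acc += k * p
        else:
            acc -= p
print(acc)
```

78

k=2,p=1: odd sum, acc = 0-1 = -1
k=2,p=2: even sum, acc = (-1)+4 = 3
k=2,p=3: odd sum, acc = 3-3 = 0
k=2,p=4: even sum, acc = 0+8 = 8
k=2,p=5: odd sum, acc = 8-5 = 3
k=3,p=1: even sum, acc = 3+3 = 6
k=3,p=2: odd sum, acc = 6-2 = 4
k=3,p=3: even sum, acc = 4+9 = 13
k=3,p=4: odd sum, acc = 13-4 = 9
k=3,p=5: even sum, acc = 9+15 = 24
k=4,p=1: odd sum, acc = 24-1 = 23
k=4,p=2: even sum, acc = 23+8 = 31
k=4,p=3: odd sum, acc = 31-3 = 28
k=4,p=4: even sum, acc = 28+16 = 44
k=4,p=5: odd sum, acc = 44-5 = 39
k=5,p=1: even sum, acc = 39+5 = 44
k=5,p=2: odd sum, acc = 44-2 = 42
k=5,p=3: even sum, acc = 42+15 = 57
k=5,p=4: odd sum, acc = 57-4 = 53
k=5,p=5: even sum, acc = 53+25 = 78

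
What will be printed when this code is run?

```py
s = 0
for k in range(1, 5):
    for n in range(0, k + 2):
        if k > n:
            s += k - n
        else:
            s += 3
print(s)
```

k=1,n=0: 1>0, s = 0+1 = 1
k=1,n=1: not 1>1, s = 1+3 = 4
k=1,n=2: not 1>2, s = 4+3 = 7
k=2,n=0: 2>0, s = 7+2 = 9
k=2,n=1: 2>1, s = 9+1 = 10
k=2,n=2: not 2>2, s = 10+3 = 13
k=2,n=3: not 2>3, s = 13+3 = 16
k=3,n=0: 3>0, s = 16+3 = 19
k=3,n=1: 3>1, s = 19+2 = 21
k=3,n=2: 3>2, s = 21+1 = 22
k=3,n=3: not 3>3, s = 22+3 = 25
k=3,n=4: not 3>4, s = 25+3 = 28
k=4,n=0: 4>0, s = 28+4 = 32
k=4,n=1: 4>1, s = 32+3 = 35
k=4,n=2: 4>2, s = 35+2 = 37
k=4,n=3: 4>3, s = 37+1 = 38
k=4,n=4: not 4>4, s = 38+3 = 41
k=4,n=5: not 4>5, s = 41+3 = 44

44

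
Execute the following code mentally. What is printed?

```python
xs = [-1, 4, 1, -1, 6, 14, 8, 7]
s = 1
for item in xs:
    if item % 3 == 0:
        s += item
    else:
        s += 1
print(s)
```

14

item=-1: not %3==0, s = 1+1 = 2
item=4: not %3==0, s = 2+1 = 3
item=1: not %3==0, s = 3+1 = 4
item=-1: not %3==0, s = 4+1 = 5
item=6: %3==0, s = 5+6 = 11
item=14: not %3==0, s = 11+1 = 12
item=8: not %3==0, s = 12+1 = 13
item=7: not %3==0, s = 13+1 = 14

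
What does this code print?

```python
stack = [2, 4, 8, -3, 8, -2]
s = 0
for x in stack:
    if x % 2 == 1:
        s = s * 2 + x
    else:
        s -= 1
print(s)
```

-11

x=2: not odd, s = 0-1 = -1
x=4: not odd, s = (-1)-1 = -2
x=8: not odd, s = (-2)-1 = -3
x=-3: odd, s = (-3)*2+(-3) = -9
x=8: not odd, s = (-9)-1 = -10
x=-2: not odd, s = (-10)-1 = -11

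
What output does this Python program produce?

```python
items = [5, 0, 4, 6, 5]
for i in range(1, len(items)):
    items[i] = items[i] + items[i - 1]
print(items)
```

i=1: items[1] = 0+5 = 5 → [5, 5, 4, 6, 5]
i=2: items[2] = 4+5 = 9 → [5, 5, 9, 6, 5]
i=3: items[3] = 6+9 = 15 → [5, 5, 9, 15, 5]
i=4: items[4] = 5+15 = 20 → [5, 5, 9, 15, 20]

[5, 5, 9, 15, 20]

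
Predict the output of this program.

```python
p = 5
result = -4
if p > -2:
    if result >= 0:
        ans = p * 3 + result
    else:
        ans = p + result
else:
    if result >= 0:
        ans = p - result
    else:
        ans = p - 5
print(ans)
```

p=5, result=-4
p > -2 is True; result >= 0 is False
→ ans = p + result = 1

1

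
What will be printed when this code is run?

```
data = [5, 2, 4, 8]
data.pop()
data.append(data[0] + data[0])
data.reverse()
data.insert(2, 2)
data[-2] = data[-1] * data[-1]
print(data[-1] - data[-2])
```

-20

pop() removes 8 → [5, 2, 4]
append data[0]+data[0] = 5+5 = 10 → [5, 2, 4, 10]
reverse → [10, 4, 2, 5]
insert 2 at 2 → [10, 4, 2, 2, 5]
data[-2] = data[-1]*data[-1] = 5*5 = 25 → [10, 4, 2, 25, 5]
data[-1]-data[-2] = 5-25 = -20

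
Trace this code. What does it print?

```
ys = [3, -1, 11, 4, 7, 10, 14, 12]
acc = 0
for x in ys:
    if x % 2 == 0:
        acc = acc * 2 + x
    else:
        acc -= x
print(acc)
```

-152

x=3: not even, acc = 0-3 = -3
x=-1: not even, acc = (-3)-(-1) = -2
x=11: not even, acc = (-2)-11 = -13
x=4: even, acc = (-13)*2+4 = -22
x=7: not even, acc = (-22)-7 = -29
x=10: even, acc = (-29)*2+10 = -48
x=14: even, acc = (-48)*2+14 = -82
x=12: even, acc = (-82)*2+12 = -152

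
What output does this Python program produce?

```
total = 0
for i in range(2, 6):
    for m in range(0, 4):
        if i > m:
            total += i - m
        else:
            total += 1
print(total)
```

i=2,m=0: 2>0, total = 0+2 = 2
i=2,m=1: 2>1, total = 2+1 = 3
i=2,m=2: not 2>2, total = 3+1 = 4
i=2,m=3: not 2>3, total = 4+1 = 5
i=3,m=0: 3>0, total = 5+3 = 8
i=3,m=1: 3>1, total = 8+2 = 10
i=3,m=2: 3>2, total = 10+1 = 11
i=3,m=3: not 3>3, total = 11+1 = 12
i=4,m=0: 4>0, total = 12+4 = 16
i=4,m=1: 4>1, total = 16+3 = 19
i=4,m=2: 4>2, total = 19+2 = 21
i=4,m=3: 4>3, total = 21+1 = 22
i=5,m=0: 5>0, total = 22+5 = 27
i=5,m=1: 5>1, total = 27+4 = 31
i=5,m=2: 5>2, total = 31+3 = 34
i=5,m=3: 5>3, total = 34+2 = 36

36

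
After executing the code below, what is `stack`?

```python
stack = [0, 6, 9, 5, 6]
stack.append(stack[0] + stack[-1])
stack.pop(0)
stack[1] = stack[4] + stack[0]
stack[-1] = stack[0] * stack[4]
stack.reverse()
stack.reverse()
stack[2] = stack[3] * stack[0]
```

append stack[0]+stack[-1] = 0+6 = 6 → [0, 6, 9, 5, 6, 6]
pop(0) removes 0 → [6, 9, 5, 6, 6]
stack[1] = stack[4]+stack[0] = 6+6 = 12 → [6, 12, 5, 6, 6]
stack[-1] = stack[0]*stack[4] = 6*6 = 36 → [6, 12, 5, 6, 36]
reverse → [36, 6, 5, 12, 6]
reverse → [6, 12, 5, 6, 36]
stack[2] = stack[3]*stack[0] = 6*6 = 36 → [6, 12, 36, 6, 36]

[6, 12, 36, 6, 36]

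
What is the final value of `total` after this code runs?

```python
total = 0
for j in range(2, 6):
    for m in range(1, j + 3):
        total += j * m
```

j=2,m=1: total = 0+2 = 2
j=2,m=2: total = 2+4 = 6
j=2,m=3: total = 6+6 = 12
j=2,m=4: total = 12+8 = 20
j=3,m=1: total = 20+3 = 23
j=3,m=2: total = 23+6 = 29
j=3,m=3: total = 29+9 = 38
j=3,m=4: total = 38+12 = 50
j=3,m=5: total = 50+15 = 65
j=4,m=1: total = 65+4 = 69
j=4,m=2: total = 69+8 = 77
j=4,m=3: total = 77+12 = 89
j=4,m=4: total = 89+16 = 105
j=4,m=5: total = 105+20 = 125
j=4,m=6: total = 125+24 = 149
j=5,m=1: total = 149+5 = 154
j=5,m=2: total = 154+10 = 164
j=5,m=3: total = 164+15 = 179
j=5,m=4: total = 179+20 = 199
j=5,m=5: total = 199+25 = 224
j=5,m=6: total = 224+30 = 254
j=5,m=7: total = 254+35 = 289

289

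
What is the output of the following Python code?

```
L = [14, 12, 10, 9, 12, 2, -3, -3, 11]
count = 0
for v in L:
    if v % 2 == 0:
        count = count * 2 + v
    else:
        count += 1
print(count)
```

393

v=14: even, count = 0*2+14 = 14
v=12: even, count = 14*2+12 = 40
v=10: even, count = 40*2+10 = 90
v=9: not even, count = 90+1 = 91
v=12: even, count = 91*2+12 = 194
v=2: even, count = 194*2+2 = 390
v=-3: not even, count = 390+1 = 391
v=-3: not even, count = 391+1 = 392
v=11: not even, count = 392+1 = 393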